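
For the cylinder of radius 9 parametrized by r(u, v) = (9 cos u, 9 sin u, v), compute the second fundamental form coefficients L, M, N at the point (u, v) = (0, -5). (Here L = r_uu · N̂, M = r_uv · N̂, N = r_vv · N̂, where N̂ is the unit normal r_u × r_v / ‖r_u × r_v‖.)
L = -9;  M = 0;  N = 0

Compute the unit normal N̂(u, v) = (cos(u), sin(u), 0), and the second partials r_uu, r_uv, r_vv. Take dot products:
  L(u, v) = r_uu · N̂ = -9,
  M(u, v) = r_uv · N̂ = 0,
  N(u, v) = r_vv · N̂ = 0.
Evaluating at (u, v) = (0, -5):
  L = -9, M = 0, N = 0.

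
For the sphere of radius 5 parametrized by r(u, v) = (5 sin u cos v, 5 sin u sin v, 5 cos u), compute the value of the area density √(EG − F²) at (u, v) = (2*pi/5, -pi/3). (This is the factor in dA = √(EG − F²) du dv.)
√(EG − F²)|_{(2*pi/5, -pi/3)} = 25*sqrt(2*sqrt(5) + 10)/4

E = 25, F = 0, G = 25*sin(u)^2, so EG − F² = 625*sin(u)^2. Taking the positive square root: √(EG − F²) = 25*Abs(sin(u)). At (u, v) = (2*pi/5, -pi/3): 25*sqrt(2*sqrt(5) + 10)/4.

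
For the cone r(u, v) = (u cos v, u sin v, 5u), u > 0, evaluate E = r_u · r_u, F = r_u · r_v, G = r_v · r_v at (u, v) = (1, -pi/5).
E = 26;  F = 0;  G = 1

Partials: r_u = (cos(v), sin(v), 5), r_v = (-u*sin(v), u*cos(v), 0). As functions of (u, v):
  E = r_u · r_u = 26,
  F = r_u · r_v = 0,
  G = r_v · r_v = u^2.
Evaluating at (u, v) = (1, -pi/5): E = 26, F = 0, G = 1.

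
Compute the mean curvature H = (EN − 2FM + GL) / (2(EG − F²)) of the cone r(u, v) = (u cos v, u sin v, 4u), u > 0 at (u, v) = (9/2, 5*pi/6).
H = 4*sqrt(17)/153

With E = 17, F = 0, G = u^2, L = 0, M = 0, N = 4*sqrt(17)*u^2/(17*Abs(u)), assemble
  H = (EN − 2FM + GL) / (2(EG − F²)) = 2*sqrt(17)/(17*Abs(u)).
At (u, v) = (9/2, 5*pi/6): H = 4*sqrt(17)/153.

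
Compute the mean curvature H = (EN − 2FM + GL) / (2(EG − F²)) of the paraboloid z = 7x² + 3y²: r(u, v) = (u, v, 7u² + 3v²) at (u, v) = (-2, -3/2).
H = 2929*sqrt(866)/749956

With E = 196*u^2 + 1, F = 84*u*v, G = 36*v^2 + 1, L = 14/sqrt(196*u^2 + 36*v^2 + 1), M = 0, N = 6/sqrt(196*u^2 + 36*v^2 + 1), assemble
  H = (EN − 2FM + GL) / (2(EG − F²)) = 2*(294*u^2 + 126*v^2 + 5)/(196*u^2 + 36*v^2 + 1)^(3/2).
At (u, v) = (-2, -3/2): H = 2929*sqrt(866)/749956.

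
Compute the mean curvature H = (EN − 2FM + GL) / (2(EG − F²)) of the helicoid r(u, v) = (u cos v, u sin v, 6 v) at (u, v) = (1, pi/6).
H = 0

With E = 1, F = 0, G = u^2 + 36, L = 0, M = -6/sqrt(u^2 + 36), N = 0, assemble
  H = (EN − 2FM + GL) / (2(EG − F²)) = 0.
At (u, v) = (1, pi/6): H = 0.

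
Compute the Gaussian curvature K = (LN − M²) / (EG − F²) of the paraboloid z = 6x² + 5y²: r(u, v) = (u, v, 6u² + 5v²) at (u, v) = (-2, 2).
K = 120/954529

Coefficients of the first fundamental form: E = 144*u^2 + 1, F = 120*u*v, G = 100*v^2 + 1.
Coefficients of the second fundamental form: L = 12/sqrt(144*u^2 + 100*v^2 + 1), M = 0, N = 10/sqrt(144*u^2 + 100*v^2 + 1).
Assemble K = (LN − M²)/(EG − F²) = 120/(20736*u^4 + 28800*u^2*v^2 + 288*u^2 + 10000*v^4 + 200*v^2 + 1). At (u, v) = (-2, 2): K = 120/954529.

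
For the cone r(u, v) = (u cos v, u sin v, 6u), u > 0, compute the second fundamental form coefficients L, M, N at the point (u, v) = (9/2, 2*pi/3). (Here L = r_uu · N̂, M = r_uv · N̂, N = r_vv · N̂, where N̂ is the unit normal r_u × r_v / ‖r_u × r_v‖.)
L = 0;  M = 0;  N = 27*sqrt(37)/37

Compute the unit normal N̂(u, v) = (-6*sqrt(37)*u*cos(v)/(37*Abs(u)), -6*sqrt(37)*u*sin(v)/(37*Abs(u)), sqrt(37)*u/(37*Abs(u))), and the second partials r_uu, r_uv, r_vv. Take dot products:
  L(u, v) = r_uu · N̂ = 0,
  M(u, v) = r_uv · N̂ = 0,
  N(u, v) = r_vv · N̂ = 6*sqrt(37)*u^2/(37*Abs(u)).
Evaluating at (u, v) = (9/2, 2*pi/3):
  L = 0, M = 0, N = 27*sqrt(37)/37.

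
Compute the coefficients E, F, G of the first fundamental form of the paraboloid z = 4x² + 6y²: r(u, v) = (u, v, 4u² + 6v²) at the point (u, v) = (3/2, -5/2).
E = 145;  F = -360;  G = 901

Partials: r_u = (1, 0, 8*u), r_v = (0, 1, 12*v). As functions of (u, v):
  E = r_u · r_u = 64*u^2 + 1,
  F = r_u · r_v = 96*u*v,
  G = r_v · r_v = 144*v^2 + 1.
Evaluating at (u, v) = (3/2, -5/2): E = 145, F = -360, G = 901.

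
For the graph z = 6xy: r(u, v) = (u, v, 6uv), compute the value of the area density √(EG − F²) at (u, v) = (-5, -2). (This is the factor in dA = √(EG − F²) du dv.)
√(EG − F²)|_{(-5, -2)} = sqrt(1045)

E = 36*v^2 + 1, F = 36*u*v, G = 36*u^2 + 1, so EG − F² = 36*u^2 + 36*v^2 + 1. Taking the positive square root: √(EG − F²) = sqrt(36*u^2 + 36*v^2 + 1). At (u, v) = (-5, -2): sqrt(1045).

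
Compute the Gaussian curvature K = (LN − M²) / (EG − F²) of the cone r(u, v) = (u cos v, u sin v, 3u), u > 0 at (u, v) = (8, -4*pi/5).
K = 0

Coefficients of the first fundamental form: E = 10, F = 0, G = u^2.
Coefficients of the second fundamental form: L = 0, M = 0, N = 3*sqrt(10)*u^2/(10*Abs(u)).
Assemble K = (LN − M²)/(EG − F²) = 0. At (u, v) = (8, -4*pi/5): K = 0.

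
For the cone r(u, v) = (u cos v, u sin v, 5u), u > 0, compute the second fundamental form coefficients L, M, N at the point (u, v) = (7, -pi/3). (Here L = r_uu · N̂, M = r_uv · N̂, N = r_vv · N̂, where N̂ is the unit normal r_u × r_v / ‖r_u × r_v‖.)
L = 0;  M = 0;  N = 35*sqrt(26)/26

Compute the unit normal N̂(u, v) = (-5*sqrt(26)*u*cos(v)/(26*Abs(u)), -5*sqrt(26)*u*sin(v)/(26*Abs(u)), sqrt(26)*u/(26*Abs(u))), and the second partials r_uu, r_uv, r_vv. Take dot products:
  L(u, v) = r_uu · N̂ = 0,
  M(u, v) = r_uv · N̂ = 0,
  N(u, v) = r_vv · N̂ = 5*sqrt(26)*u^2/(26*Abs(u)).
Evaluating at (u, v) = (7, -pi/3):
  L = 0, M = 0, N = 35*sqrt(26)/26.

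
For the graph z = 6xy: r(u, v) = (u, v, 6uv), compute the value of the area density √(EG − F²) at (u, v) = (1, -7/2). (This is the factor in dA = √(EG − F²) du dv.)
√(EG − F²)|_{(1, -7/2)} = sqrt(478)

E = 36*v^2 + 1, F = 36*u*v, G = 36*u^2 + 1, so EG − F² = 36*u^2 + 36*v^2 + 1. Taking the positive square root: √(EG − F²) = sqrt(36*u^2 + 36*v^2 + 1). At (u, v) = (1, -7/2): sqrt(478).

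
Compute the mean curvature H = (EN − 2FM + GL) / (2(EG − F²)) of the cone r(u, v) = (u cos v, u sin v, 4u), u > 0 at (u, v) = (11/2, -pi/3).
H = 4*sqrt(17)/187

With E = 17, F = 0, G = u^2, L = 0, M = 0, N = 4*sqrt(17)*u^2/(17*Abs(u)), assemble
  H = (EN − 2FM + GL) / (2(EG − F²)) = 2*sqrt(17)/(17*Abs(u)).
At (u, v) = (11/2, -pi/3): H = 4*sqrt(17)/187.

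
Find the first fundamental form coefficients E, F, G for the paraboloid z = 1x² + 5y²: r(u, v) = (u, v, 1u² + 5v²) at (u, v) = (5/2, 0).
E = 26;  F = 0;  G = 1

Partials: r_u = (1, 0, 2*u), r_v = (0, 1, 10*v). As functions of (u, v):
  E = r_u · r_u = 4*u^2 + 1,
  F = r_u · r_v = 20*u*v,
  G = r_v · r_v = 100*v^2 + 1.
Evaluating at (u, v) = (5/2, 0): E = 26, F = 0, G = 1.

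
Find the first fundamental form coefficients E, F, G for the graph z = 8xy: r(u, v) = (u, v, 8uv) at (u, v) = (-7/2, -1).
E = 65;  F = 224;  G = 785

Partials: r_u = (1, 0, 8*v), r_v = (0, 1, 8*u). As functions of (u, v):
  E = r_u · r_u = 64*v^2 + 1,
  F = r_u · r_v = 64*u*v,
  G = r_v · r_v = 64*u^2 + 1.
Evaluating at (u, v) = (-7/2, -1): E = 65, F = 224, G = 785.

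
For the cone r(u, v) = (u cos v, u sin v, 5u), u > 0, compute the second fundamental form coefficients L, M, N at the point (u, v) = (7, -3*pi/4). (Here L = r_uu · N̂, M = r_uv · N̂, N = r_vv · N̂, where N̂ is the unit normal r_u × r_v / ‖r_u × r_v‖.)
L = 0;  M = 0;  N = 35*sqrt(26)/26

Compute the unit normal N̂(u, v) = (-5*sqrt(26)*u*cos(v)/(26*Abs(u)), -5*sqrt(26)*u*sin(v)/(26*Abs(u)), sqrt(26)*u/(26*Abs(u))), and the second partials r_uu, r_uv, r_vv. Take dot products:
  L(u, v) = r_uu · N̂ = 0,
  M(u, v) = r_uv · N̂ = 0,
  N(u, v) = r_vv · N̂ = 5*sqrt(26)*u^2/(26*Abs(u)).
Evaluating at (u, v) = (7, -3*pi/4):
  L = 0, M = 0, N = 35*sqrt(26)/26.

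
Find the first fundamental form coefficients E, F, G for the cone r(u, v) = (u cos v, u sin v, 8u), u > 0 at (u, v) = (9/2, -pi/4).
E = 65;  F = 0;  G = 81/4

Partials: r_u = (cos(v), sin(v), 8), r_v = (-u*sin(v), u*cos(v), 0). As functions of (u, v):
  E = r_u · r_u = 65,
  F = r_u · r_v = 0,
  G = r_v · r_v = u^2.
Evaluating at (u, v) = (9/2, -pi/4): E = 65, F = 0, G = 81/4.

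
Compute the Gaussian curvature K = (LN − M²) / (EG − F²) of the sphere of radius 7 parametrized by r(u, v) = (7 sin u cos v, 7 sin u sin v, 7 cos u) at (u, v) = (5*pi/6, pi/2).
K = 1/49

Coefficients of the first fundamental form: E = 49, F = 0, G = 49*sin(u)^2.
Coefficients of the second fundamental form: L = -7*sin(u)/Abs(sin(u)), M = 0, N = -7*sin(u)^3/Abs(sin(u)).
Assemble K = (LN − M²)/(EG − F²) = 1/49. At (u, v) = (5*pi/6, pi/2): K = 1/49.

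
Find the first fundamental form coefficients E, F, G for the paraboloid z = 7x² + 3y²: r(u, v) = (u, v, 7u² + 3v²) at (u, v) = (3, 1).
E = 1765;  F = 252;  G = 37

Partials: r_u = (1, 0, 14*u), r_v = (0, 1, 6*v). As functions of (u, v):
  E = r_u · r_u = 196*u^2 + 1,
  F = r_u · r_v = 84*u*v,
  G = r_v · r_v = 36*v^2 + 1.
Evaluating at (u, v) = (3, 1): E = 1765, F = 252, G = 37.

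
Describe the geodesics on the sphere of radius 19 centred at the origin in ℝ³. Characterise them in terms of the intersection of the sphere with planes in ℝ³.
Geodesics on the sphere of radius 19 are great circles — circles of radius 19 obtained as the intersection of the sphere with planes through the origin (the centre of the sphere).

A curve α(t) of nonzero constant speed on the sphere of radius 19 is a geodesic iff its acceleration α̈ is everywhere normal to the surface, i.e. parallel to the radial vector α(t). Then d/dt(α × α̇) = α̇ × α̇ + α × α̈ = 0, so α × α̇ is a constant vector n ≠ 0 and α(t) · n = 0 for all t: α lies in the plane through the origin with normal n. The intersection of that plane with the sphere is a circle of radius 19 (a great circle). Conversely, a great circle traversed at constant speed has centripetal acceleration pointing at the origin, hence normal to the sphere, so every great circle is a geodesic.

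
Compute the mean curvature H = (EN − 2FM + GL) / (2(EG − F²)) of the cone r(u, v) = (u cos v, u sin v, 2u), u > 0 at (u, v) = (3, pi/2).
H = sqrt(5)/15

With E = 5, F = 0, G = u^2, L = 0, M = 0, N = 2*sqrt(5)*u^2/(5*Abs(u)), assemble
  H = (EN − 2FM + GL) / (2(EG − F²)) = sqrt(5)/(5*Abs(u)).
At (u, v) = (3, pi/2): H = sqrt(5)/15.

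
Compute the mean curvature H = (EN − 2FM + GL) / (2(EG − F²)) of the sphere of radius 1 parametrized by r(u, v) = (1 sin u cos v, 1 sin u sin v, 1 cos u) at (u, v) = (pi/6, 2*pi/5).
H = -1

With E = 1, F = 0, G = sin(u)^2, L = -sin(u)/Abs(sin(u)), M = 0, N = -sin(u)^3/Abs(sin(u)), assemble
  H = (EN − 2FM + GL) / (2(EG − F²)) = -sin(u)/Abs(sin(u)).
At (u, v) = (pi/6, 2*pi/5): H = -1.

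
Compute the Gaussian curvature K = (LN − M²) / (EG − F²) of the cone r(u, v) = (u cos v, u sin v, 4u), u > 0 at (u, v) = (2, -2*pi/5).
K = 0

Coefficients of the first fundamental form: E = 17, F = 0, G = u^2.
Coefficients of the second fundamental form: L = 0, M = 0, N = 4*sqrt(17)*u^2/(17*Abs(u)).
Assemble K = (LN − M²)/(EG − F²) = 0. At (u, v) = (2, -2*pi/5): K = 0.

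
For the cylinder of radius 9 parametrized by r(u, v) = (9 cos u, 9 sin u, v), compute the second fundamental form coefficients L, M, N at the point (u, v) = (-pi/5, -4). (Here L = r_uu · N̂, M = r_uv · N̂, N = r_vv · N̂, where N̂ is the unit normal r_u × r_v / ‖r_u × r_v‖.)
L = -9;  M = 0;  N = 0

Compute the unit normal N̂(u, v) = (cos(u), sin(u), 0), and the second partials r_uu, r_uv, r_vv. Take dot products:
  L(u, v) = r_uu · N̂ = -9,
  M(u, v) = r_uv · N̂ = 0,
  N(u, v) = r_vv · N̂ = 0.
Evaluating at (u, v) = (-pi/5, -4):
  L = -9, M = 0, N = 0.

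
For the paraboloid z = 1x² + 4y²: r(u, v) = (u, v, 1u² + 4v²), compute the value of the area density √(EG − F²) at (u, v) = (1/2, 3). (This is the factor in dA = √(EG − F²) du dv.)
√(EG − F²)|_{(1/2, 3)} = 17*sqrt(2)

E = 4*u^2 + 1, F = 16*u*v, G = 64*v^2 + 1, so EG − F² = 4*u^2 + 64*v^2 + 1. Taking the positive square root: √(EG − F²) = sqrt(4*u^2 + 64*v^2 + 1). At (u, v) = (1/2, 3): 17*sqrt(2).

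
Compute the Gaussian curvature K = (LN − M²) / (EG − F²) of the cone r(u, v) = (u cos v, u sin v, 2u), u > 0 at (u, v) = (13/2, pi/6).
K = 0

Coefficients of the first fundamental form: E = 5, F = 0, G = u^2.
Coefficients of the second fundamental form: L = 0, M = 0, N = 2*sqrt(5)*u^2/(5*Abs(u)).
Assemble K = (LN − M²)/(EG − F²) = 0. At (u, v) = (13/2, pi/6): K = 0.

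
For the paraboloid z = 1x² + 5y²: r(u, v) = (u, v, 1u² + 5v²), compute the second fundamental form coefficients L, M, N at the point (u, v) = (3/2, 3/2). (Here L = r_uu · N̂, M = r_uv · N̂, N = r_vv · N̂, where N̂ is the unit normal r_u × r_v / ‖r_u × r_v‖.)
L = 2*sqrt(235)/235;  M = 0;  N = 2*sqrt(235)/47

Compute the unit normal N̂(u, v) = (-2*u/sqrt(4*u^2 + 100*v^2 + 1), -10*v/sqrt(4*u^2 + 100*v^2 + 1), 1/sqrt(4*u^2 + 100*v^2 + 1)), and the second partials r_uu, r_uv, r_vv. Take dot products:
  L(u, v) = r_uu · N̂ = 2/sqrt(4*u^2 + 100*v^2 + 1),
  M(u, v) = r_uv · N̂ = 0,
  N(u, v) = r_vv · N̂ = 10/sqrt(4*u^2 + 100*v^2 + 1).
Evaluating at (u, v) = (3/2, 3/2):
  L = 2*sqrt(235)/235, M = 0, N = 2*sqrt(235)/47.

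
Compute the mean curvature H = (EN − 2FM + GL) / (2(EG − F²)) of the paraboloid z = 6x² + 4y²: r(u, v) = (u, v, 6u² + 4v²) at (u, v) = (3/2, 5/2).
H = 3706*sqrt(29)/105125

With E = 144*u^2 + 1, F = 96*u*v, G = 64*v^2 + 1, L = 12/sqrt(144*u^2 + 64*v^2 + 1), M = 0, N = 8/sqrt(144*u^2 + 64*v^2 + 1), assemble
  H = (EN − 2FM + GL) / (2(EG − F²)) = 2*(288*u^2 + 192*v^2 + 5)/(144*u^2 + 64*v^2 + 1)^(3/2).
At (u, v) = (3/2, 5/2): H = 3706*sqrt(29)/105125.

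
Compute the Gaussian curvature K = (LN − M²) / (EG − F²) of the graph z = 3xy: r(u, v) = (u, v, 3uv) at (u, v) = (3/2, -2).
K = -144/52441

Coefficients of the first fundamental form: E = 9*v^2 + 1, F = 9*u*v, G = 9*u^2 + 1.
Coefficients of the second fundamental form: L = 0, M = 3/sqrt(9*u^2 + 9*v^2 + 1), N = 0.
Assemble K = (LN − M²)/(EG − F²) = -9/(81*u^4 + 162*u^2*v^2 + 18*u^2 + 81*v^4 + 18*v^2 + 1). At (u, v) = (3/2, -2): K = -144/52441.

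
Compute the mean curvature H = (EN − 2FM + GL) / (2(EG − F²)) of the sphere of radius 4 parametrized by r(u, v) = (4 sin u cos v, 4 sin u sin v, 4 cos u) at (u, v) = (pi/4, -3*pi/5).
H = -1/4

With E = 16, F = 0, G = 16*sin(u)^2, L = -4*sin(u)/Abs(sin(u)), M = 0, N = -4*sin(u)^3/Abs(sin(u)), assemble
  H = (EN − 2FM + GL) / (2(EG − F²)) = -sin(u)/(4*Abs(sin(u))).
At (u, v) = (pi/4, -3*pi/5): H = -1/4.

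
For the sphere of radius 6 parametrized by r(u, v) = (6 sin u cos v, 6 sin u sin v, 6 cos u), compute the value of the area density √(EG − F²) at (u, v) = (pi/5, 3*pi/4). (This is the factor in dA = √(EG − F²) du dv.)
√(EG − F²)|_{(pi/5, 3*pi/4)} = 9*sqrt(10 - 2*sqrt(5))

E = 36, F = 0, G = 36*sin(u)^2, so EG − F² = 1296*sin(u)^2. Taking the positive square root: √(EG − F²) = 36*Abs(sin(u)). At (u, v) = (pi/5, 3*pi/4): 9*sqrt(10 - 2*sqrt(5)).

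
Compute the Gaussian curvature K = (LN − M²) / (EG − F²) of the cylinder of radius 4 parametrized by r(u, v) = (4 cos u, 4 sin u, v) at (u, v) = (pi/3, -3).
K = 0

Coefficients of the first fundamental form: E = 16, F = 0, G = 1.
Coefficients of the second fundamental form: L = -4, M = 0, N = 0.
Assemble K = (LN − M²)/(EG − F²) = 0. At (u, v) = (pi/3, -3): K = 0.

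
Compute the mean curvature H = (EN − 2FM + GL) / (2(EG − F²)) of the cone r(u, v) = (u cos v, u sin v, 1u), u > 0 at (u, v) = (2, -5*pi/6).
H = sqrt(2)/8

With E = 2, F = 0, G = u^2, L = 0, M = 0, N = sqrt(2)*u^2/(2*Abs(u)), assemble
  H = (EN − 2FM + GL) / (2(EG − F²)) = sqrt(2)/(4*Abs(u)).
At (u, v) = (2, -5*pi/6): H = sqrt(2)/8.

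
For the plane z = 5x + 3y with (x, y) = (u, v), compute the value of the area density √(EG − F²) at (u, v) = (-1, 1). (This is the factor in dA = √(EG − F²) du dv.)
√(EG − F²)|_{(-1, 1)} = sqrt(35)

E = 26, F = 15, G = 10, so EG − F² = 35. Taking the positive square root: √(EG − F²) = sqrt(35). At (u, v) = (-1, 1): sqrt(35).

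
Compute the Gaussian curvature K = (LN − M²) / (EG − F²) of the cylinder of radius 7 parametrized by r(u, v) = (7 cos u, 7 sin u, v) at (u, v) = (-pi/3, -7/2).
K = 0

Coefficients of the first fundamental form: E = 49, F = 0, G = 1.
Coefficients of the second fundamental form: L = -7, M = 0, N = 0.
Assemble K = (LN − M²)/(EG − F²) = 0. At (u, v) = (-pi/3, -7/2): K = 0.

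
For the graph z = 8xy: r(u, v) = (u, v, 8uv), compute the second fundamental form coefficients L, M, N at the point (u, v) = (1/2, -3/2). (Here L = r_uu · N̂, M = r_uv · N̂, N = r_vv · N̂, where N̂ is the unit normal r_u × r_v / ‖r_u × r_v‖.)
L = 0;  M = 8*sqrt(161)/161;  N = 0

Compute the unit normal N̂(u, v) = (-8*v/sqrt(64*u^2 + 64*v^2 + 1), -8*u/sqrt(64*u^2 + 64*v^2 + 1), 1/sqrt(64*u^2 + 64*v^2 + 1)), and the second partials r_uu, r_uv, r_vv. Take dot products:
  L(u, v) = r_uu · N̂ = 0,
  M(u, v) = r_uv · N̂ = 8/sqrt(64*u^2 + 64*v^2 + 1),
  N(u, v) = r_vv · N̂ = 0.
Evaluating at (u, v) = (1/2, -3/2):
  L = 0, M = 8*sqrt(161)/161, N = 0.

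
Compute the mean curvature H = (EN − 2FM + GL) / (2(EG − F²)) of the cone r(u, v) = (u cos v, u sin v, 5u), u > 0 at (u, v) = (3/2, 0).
H = 5*sqrt(26)/78

With E = 26, F = 0, G = u^2, L = 0, M = 0, N = 5*sqrt(26)*u^2/(26*Abs(u)), assemble
  H = (EN − 2FM + GL) / (2(EG − F²)) = 5*sqrt(26)/(52*Abs(u)).
At (u, v) = (3/2, 0): H = 5*sqrt(26)/78.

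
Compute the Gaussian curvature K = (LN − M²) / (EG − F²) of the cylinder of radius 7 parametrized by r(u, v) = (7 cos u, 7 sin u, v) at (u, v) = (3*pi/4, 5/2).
K = 0

Coefficients of the first fundamental form: E = 49, F = 0, G = 1.
Coefficients of the second fundamental form: L = -7, M = 0, N = 0.
Assemble K = (LN − M²)/(EG − F²) = 0. At (u, v) = (3*pi/4, 5/2): K = 0.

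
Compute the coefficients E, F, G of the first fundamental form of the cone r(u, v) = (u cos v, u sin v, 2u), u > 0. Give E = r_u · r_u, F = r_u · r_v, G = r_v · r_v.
E = 5;  F = 0;  G = u^2

Compute partials: r_u = (cos(v), sin(v), 2), r_v = (-u*sin(v), u*cos(v), 0). Then
  E = r_u · r_u = 5,
  F = r_u · r_v = 0,
  G = r_v · r_v = u^2.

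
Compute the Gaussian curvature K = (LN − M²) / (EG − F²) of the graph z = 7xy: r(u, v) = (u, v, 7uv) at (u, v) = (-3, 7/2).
K = -784/17380561

Coefficients of the first fundamental form: E = 49*v^2 + 1, F = 49*u*v, G = 49*u^2 + 1.
Coefficients of the second fundamental form: L = 0, M = 7/sqrt(49*u^2 + 49*v^2 + 1), N = 0.
Assemble K = (LN − M²)/(EG − F²) = -49/(2401*u^4 + 4802*u^2*v^2 + 98*u^2 + 2401*v^4 + 98*v^2 + 1). At (u, v) = (-3, 7/2): K = -784/17380561.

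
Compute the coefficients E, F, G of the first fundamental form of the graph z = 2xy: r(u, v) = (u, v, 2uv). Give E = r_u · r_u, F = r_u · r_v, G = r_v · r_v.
E = 4*v^2 + 1;  F = 4*u*v;  G = 4*u^2 + 1

Compute partials: r_u = (1, 0, 2*v), r_v = (0, 1, 2*u). Then
  E = r_u · r_u = 4*v^2 + 1,
  F = r_u · r_v = 4*u*v,
  G = r_v · r_v = 4*u^2 + 1.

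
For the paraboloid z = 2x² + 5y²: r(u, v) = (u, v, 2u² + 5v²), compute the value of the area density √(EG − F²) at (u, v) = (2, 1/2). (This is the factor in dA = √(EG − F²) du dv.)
√(EG − F²)|_{(2, 1/2)} = 3*sqrt(10)

E = 16*u^2 + 1, F = 40*u*v, G = 100*v^2 + 1, so EG − F² = 16*u^2 + 100*v^2 + 1. Taking the positive square root: √(EG − F²) = sqrt(16*u^2 + 100*v^2 + 1). At (u, v) = (2, 1/2): 3*sqrt(10).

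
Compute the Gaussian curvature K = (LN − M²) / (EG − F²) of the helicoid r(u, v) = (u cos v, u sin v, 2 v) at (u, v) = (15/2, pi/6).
K = -64/58081

Coefficients of the first fundamental form: E = 1, F = 0, G = u^2 + 4.
Coefficients of the second fundamental form: L = 0, M = -2/sqrt(u^2 + 4), N = 0.
Assemble K = (LN − M²)/(EG − F²) = -4/(u^2 + 4)^2. At (u, v) = (15/2, pi/6): K = -64/58081.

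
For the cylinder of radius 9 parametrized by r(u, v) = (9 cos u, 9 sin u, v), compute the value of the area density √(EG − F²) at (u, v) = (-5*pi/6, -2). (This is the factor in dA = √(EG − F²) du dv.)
√(EG − F²)|_{(-5*pi/6, -2)} = 9

E = 81, F = 0, G = 1, so EG − F² = 81. Taking the positive square root: √(EG − F²) = 9. At (u, v) = (-5*pi/6, -2): 9.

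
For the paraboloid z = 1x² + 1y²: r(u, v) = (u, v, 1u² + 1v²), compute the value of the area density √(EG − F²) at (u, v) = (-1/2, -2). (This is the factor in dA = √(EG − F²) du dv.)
√(EG − F²)|_{(-1/2, -2)} = 3*sqrt(2)

E = 4*u^2 + 1, F = 4*u*v, G = 4*v^2 + 1, so EG − F² = 4*u^2 + 4*v^2 + 1. Taking the positive square root: √(EG − F²) = sqrt(4*u^2 + 4*v^2 + 1). At (u, v) = (-1/2, -2): 3*sqrt(2).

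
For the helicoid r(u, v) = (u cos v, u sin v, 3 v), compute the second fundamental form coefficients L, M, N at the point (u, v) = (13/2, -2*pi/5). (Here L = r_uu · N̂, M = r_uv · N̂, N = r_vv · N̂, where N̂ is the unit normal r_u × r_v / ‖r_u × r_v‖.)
L = 0;  M = -6*sqrt(205)/205;  N = 0

Compute the unit normal N̂(u, v) = (3*sin(v)/sqrt(u^2 + 9), -3*cos(v)/sqrt(u^2 + 9), u/sqrt(u^2 + 9)), and the second partials r_uu, r_uv, r_vv. Take dot products:
  L(u, v) = r_uu · N̂ = 0,
  M(u, v) = r_uv · N̂ = -3/sqrt(u^2 + 9),
  N(u, v) = r_vv · N̂ = 0.
Evaluating at (u, v) = (13/2, -2*pi/5):
  L = 0, M = -6*sqrt(205)/205, N = 0.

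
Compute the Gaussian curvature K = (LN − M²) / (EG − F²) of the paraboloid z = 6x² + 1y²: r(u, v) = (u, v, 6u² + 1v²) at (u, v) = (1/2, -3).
K = 24/5329

Coefficients of the first fundamental form: E = 144*u^2 + 1, F = 24*u*v, G = 4*v^2 + 1.
Coefficients of the second fundamental form: L = 12/sqrt(144*u^2 + 4*v^2 + 1), M = 0, N = 2/sqrt(144*u^2 + 4*v^2 + 1).
Assemble K = (LN − M²)/(EG − F²) = 24/(20736*u^4 + 1152*u^2*v^2 + 288*u^2 + 16*v^4 + 8*v^2 + 1). At (u, v) = (1/2, -3): K = 24/5329.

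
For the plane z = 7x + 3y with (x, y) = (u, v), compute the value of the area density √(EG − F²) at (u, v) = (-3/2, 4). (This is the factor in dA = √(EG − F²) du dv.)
√(EG − F²)|_{(-3/2, 4)} = sqrt(59)

E = 50, F = 21, G = 10, so EG − F² = 59. Taking the positive square root: √(EG − F²) = sqrt(59). At (u, v) = (-3/2, 4): sqrt(59).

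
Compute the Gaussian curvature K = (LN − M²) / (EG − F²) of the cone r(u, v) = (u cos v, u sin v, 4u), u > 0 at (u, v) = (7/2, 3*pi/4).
K = 0

Coefficients of the first fundamental form: E = 17, F = 0, G = u^2.
Coefficients of the second fundamental form: L = 0, M = 0, N = 4*sqrt(17)*u^2/(17*Abs(u)).
Assemble K = (LN − M²)/(EG − F²) = 0. At (u, v) = (7/2, 3*pi/4): K = 0.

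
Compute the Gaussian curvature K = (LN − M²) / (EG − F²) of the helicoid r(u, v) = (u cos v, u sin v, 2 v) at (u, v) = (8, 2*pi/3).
K = -1/1156

Coefficients of the first fundamental form: E = 1, F = 0, G = u^2 + 4.
Coefficients of the second fundamental form: L = 0, M = -2/sqrt(u^2 + 4), N = 0.
Assemble K = (LN − M²)/(EG − F²) = -4/(u^2 + 4)^2. At (u, v) = (8, 2*pi/3): K = -1/1156.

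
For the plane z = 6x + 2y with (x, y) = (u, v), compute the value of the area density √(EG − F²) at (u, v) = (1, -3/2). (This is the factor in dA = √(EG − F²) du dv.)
√(EG − F²)|_{(1, -3/2)} = sqrt(41)

E = 37, F = 12, G = 5, so EG − F² = 41. Taking the positive square root: √(EG − F²) = sqrt(41). At (u, v) = (1, -3/2): sqrt(41).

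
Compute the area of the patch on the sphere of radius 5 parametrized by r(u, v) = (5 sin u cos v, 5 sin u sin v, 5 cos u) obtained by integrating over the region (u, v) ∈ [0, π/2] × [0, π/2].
Area = 25*pi/2

Area = ∫∫ √(EG − F²) du dv with √(EG − F²) = 25*Abs(sin(u)). Integrating over [0, π/2] × [0, π/2] gives 25*pi/2.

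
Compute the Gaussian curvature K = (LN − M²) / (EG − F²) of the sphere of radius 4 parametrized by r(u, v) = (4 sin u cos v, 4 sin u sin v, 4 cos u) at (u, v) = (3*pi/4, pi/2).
K = 1/16

Coefficients of the first fundamental form: E = 16, F = 0, G = 16*sin(u)^2.
Coefficients of the second fundamental form: L = -4*sin(u)/Abs(sin(u)), M = 0, N = -4*sin(u)^3/Abs(sin(u)).
Assemble K = (LN − M²)/(EG − F²) = 1/16. At (u, v) = (3*pi/4, pi/2): K = 1/16.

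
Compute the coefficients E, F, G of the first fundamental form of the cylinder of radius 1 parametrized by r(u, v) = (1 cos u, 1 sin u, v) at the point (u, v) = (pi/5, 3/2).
E = 1;  F = 0;  G = 1

Partials: r_u = (-sin(u), cos(u), 0), r_v = (0, 0, 1). As functions of (u, v):
  E = r_u · r_u = 1,
  F = r_u · r_v = 0,
  G = r_v · r_v = 1.
Evaluating at (u, v) = (pi/5, 3/2): E = 1, F = 0, G = 1.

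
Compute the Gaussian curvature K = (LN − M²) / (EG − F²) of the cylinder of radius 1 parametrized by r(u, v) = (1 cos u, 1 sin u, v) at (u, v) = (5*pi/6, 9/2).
K = 0

Coefficients of the first fundamental form: E = 1, F = 0, G = 1.
Coefficients of the second fundamental form: L = -1, M = 0, N = 0.
Assemble K = (LN − M²)/(EG − F²) = 0. At (u, v) = (5*pi/6, 9/2): K = 0.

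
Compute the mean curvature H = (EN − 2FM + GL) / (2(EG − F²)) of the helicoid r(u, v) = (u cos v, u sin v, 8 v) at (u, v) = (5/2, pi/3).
H = 0

With E = 1, F = 0, G = u^2 + 64, L = 0, M = -8/sqrt(u^2 + 64), N = 0, assemble
  H = (EN − 2FM + GL) / (2(EG − F²)) = 0.
At (u, v) = (5/2, pi/3): H = 0.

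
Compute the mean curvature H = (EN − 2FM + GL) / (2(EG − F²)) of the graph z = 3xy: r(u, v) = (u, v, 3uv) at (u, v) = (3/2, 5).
H = -324*sqrt(985)/194045

With E = 9*v^2 + 1, F = 9*u*v, G = 9*u^2 + 1, L = 0, M = 3/sqrt(9*u^2 + 9*v^2 + 1), N = 0, assemble
  H = (EN − 2FM + GL) / (2(EG − F²)) = -27*u*v/(9*u^2 + 9*v^2 + 1)^(3/2).
At (u, v) = (3/2, 5): H = -324*sqrt(985)/194045.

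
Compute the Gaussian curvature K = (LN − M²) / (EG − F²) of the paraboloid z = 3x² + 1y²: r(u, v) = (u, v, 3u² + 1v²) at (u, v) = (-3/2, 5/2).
K = 12/11449

Coefficients of the first fundamental form: E = 36*u^2 + 1, F = 12*u*v, G = 4*v^2 + 1.
Coefficients of the second fundamental form: L = 6/sqrt(36*u^2 + 4*v^2 + 1), M = 0, N = 2/sqrt(36*u^2 + 4*v^2 + 1).
Assemble K = (LN − M²)/(EG − F²) = 12/(1296*u^4 + 288*u^2*v^2 + 72*u^2 + 16*v^4 + 8*v^2 + 1). At (u, v) = (-3/2, 5/2): K = 12/11449.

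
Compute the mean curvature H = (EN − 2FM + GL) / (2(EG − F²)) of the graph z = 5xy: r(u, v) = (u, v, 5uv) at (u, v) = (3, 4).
H = -375*sqrt(626)/97969

With E = 25*v^2 + 1, F = 25*u*v, G = 25*u^2 + 1, L = 0, M = 5/sqrt(25*u^2 + 25*v^2 + 1), N = 0, assemble
  H = (EN − 2FM + GL) / (2(EG − F²)) = -125*u*v/(25*u^2 + 25*v^2 + 1)^(3/2).
At (u, v) = (3, 4): H = -375*sqrt(626)/97969.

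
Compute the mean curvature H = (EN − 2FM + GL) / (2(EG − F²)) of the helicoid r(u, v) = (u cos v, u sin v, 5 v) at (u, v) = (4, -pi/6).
H = 0

With E = 1, F = 0, G = u^2 + 25, L = 0, M = -5/sqrt(u^2 + 25), N = 0, assemble
  H = (EN − 2FM + GL) / (2(EG − F²)) = 0.
At (u, v) = (4, -pi/6): H = 0.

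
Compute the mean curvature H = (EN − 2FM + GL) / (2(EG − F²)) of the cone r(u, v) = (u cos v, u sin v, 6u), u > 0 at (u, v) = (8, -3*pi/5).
H = 3*sqrt(37)/296

With E = 37, F = 0, G = u^2, L = 0, M = 0, N = 6*sqrt(37)*u^2/(37*Abs(u)), assemble
  H = (EN − 2FM + GL) / (2(EG − F²)) = 3*sqrt(37)/(37*Abs(u)).
At (u, v) = (8, -3*pi/5): H = 3*sqrt(37)/296.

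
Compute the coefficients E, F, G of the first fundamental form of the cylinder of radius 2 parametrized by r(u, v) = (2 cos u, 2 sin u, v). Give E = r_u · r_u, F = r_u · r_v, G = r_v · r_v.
E = 4;  F = 0;  G = 1

Compute partials: r_u = (-2*sin(u), 2*cos(u), 0), r_v = (0, 0, 1). Then
  E = r_u · r_u = 4,
  F = r_u · r_v = 0,
  G = r_v · r_v = 1.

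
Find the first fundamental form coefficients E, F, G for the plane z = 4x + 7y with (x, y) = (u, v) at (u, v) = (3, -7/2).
E = 17;  F = 28;  G = 50

Partials: r_u = (1, 0, 4), r_v = (0, 1, 7). As functions of (u, v):
  E = r_u · r_u = 17,
  F = r_u · r_v = 28,
  G = r_v · r_v = 50.
Evaluating at (u, v) = (3, -7/2): E = 17, F = 28, G = 50.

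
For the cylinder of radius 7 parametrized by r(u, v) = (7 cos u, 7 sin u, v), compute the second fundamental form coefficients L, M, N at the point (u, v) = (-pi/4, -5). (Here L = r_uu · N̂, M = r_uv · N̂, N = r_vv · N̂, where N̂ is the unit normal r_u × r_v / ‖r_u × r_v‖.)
L = -7;  M = 0;  N = 0

Compute the unit normal N̂(u, v) = (cos(u), sin(u), 0), and the second partials r_uu, r_uv, r_vv. Take dot products:
  L(u, v) = r_uu · N̂ = -7,
  M(u, v) = r_uv · N̂ = 0,
  N(u, v) = r_vv · N̂ = 0.
Evaluating at (u, v) = (-pi/4, -5):
  L = -7, M = 0, N = 0.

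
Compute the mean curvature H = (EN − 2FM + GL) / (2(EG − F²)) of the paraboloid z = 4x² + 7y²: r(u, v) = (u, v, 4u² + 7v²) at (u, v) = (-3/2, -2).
H = 4155*sqrt(929)/863041

With E = 64*u^2 + 1, F = 112*u*v, G = 196*v^2 + 1, L = 8/sqrt(64*u^2 + 196*v^2 + 1), M = 0, N = 14/sqrt(64*u^2 + 196*v^2 + 1), assemble
  H = (EN − 2FM + GL) / (2(EG − F²)) = (448*u^2 + 784*v^2 + 11)/(64*u^2 + 196*v^2 + 1)^(3/2).
At (u, v) = (-3/2, -2): H = 4155*sqrt(929)/863041.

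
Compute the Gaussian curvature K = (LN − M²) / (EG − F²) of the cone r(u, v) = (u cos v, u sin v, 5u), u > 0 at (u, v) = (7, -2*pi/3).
K = 0

Coefficients of the first fundamental form: E = 26, F = 0, G = u^2.
Coefficients of the second fundamental form: L = 0, M = 0, N = 5*sqrt(26)*u^2/(26*Abs(u)).
Assemble K = (LN − M²)/(EG − F²) = 0. At (u, v) = (7, -2*pi/3): K = 0.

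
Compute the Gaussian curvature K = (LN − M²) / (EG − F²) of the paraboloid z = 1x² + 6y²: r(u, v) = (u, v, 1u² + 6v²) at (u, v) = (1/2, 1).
K = 6/5329

Coefficients of the first fundamental form: E = 4*u^2 + 1, F = 24*u*v, G = 144*v^2 + 1.
Coefficients of the second fundamental form: L = 2/sqrt(4*u^2 + 144*v^2 + 1), M = 0, N = 12/sqrt(4*u^2 + 144*v^2 + 1).
Assemble K = (LN − M²)/(EG − F²) = 24/(16*u^4 + 1152*u^2*v^2 + 8*u^2 + 20736*v^4 + 288*v^2 + 1). At (u, v) = (1/2, 1): K = 6/5329.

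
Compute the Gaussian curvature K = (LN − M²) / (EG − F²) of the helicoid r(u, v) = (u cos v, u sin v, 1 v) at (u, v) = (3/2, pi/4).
K = -16/169

Coefficients of the first fundamental form: E = 1, F = 0, G = u^2 + 1.
Coefficients of the second fundamental form: L = 0, M = -1/sqrt(u^2 + 1), N = 0.
Assemble K = (LN − M²)/(EG − F²) = -1/(u^2 + 1)^2. At (u, v) = (3/2, pi/4): K = -16/169.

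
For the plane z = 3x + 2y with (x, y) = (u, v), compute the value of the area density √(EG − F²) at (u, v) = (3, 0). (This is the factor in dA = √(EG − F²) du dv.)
√(EG − F²)|_{(3, 0)} = sqrt(14)

E = 10, F = 6, G = 5, so EG − F² = 14. Taking the positive square root: √(EG − F²) = sqrt(14). At (u, v) = (3, 0): sqrt(14).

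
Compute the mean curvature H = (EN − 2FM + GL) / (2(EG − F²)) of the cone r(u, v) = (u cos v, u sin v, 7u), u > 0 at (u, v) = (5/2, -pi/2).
H = 7*sqrt(2)/50

With E = 50, F = 0, G = u^2, L = 0, M = 0, N = 7*sqrt(2)*u^2/(10*Abs(u)), assemble
  H = (EN − 2FM + GL) / (2(EG − F²)) = 7*sqrt(2)/(20*Abs(u)).
At (u, v) = (5/2, -pi/2): H = 7*sqrt(2)/50.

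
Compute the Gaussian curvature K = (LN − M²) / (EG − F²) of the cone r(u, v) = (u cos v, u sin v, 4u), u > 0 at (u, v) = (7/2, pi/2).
K = 0

Coefficients of the first fundamental form: E = 17, F = 0, G = u^2.
Coefficients of the second fundamental form: L = 0, M = 0, N = 4*sqrt(17)*u^2/(17*Abs(u)).
Assemble K = (LN − M²)/(EG − F²) = 0. At (u, v) = (7/2, pi/2): K = 0.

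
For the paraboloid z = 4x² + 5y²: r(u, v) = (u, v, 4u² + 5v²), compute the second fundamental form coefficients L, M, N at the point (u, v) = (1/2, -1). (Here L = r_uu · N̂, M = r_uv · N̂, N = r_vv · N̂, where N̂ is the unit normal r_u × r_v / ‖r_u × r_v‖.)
L = 8*sqrt(13)/39;  M = 0;  N = 10*sqrt(13)/39

Compute the unit normal N̂(u, v) = (-8*u/sqrt(64*u^2 + 100*v^2 + 1), -10*v/sqrt(64*u^2 + 100*v^2 + 1), 1/sqrt(64*u^2 + 100*v^2 + 1)), and the second partials r_uu, r_uv, r_vv. Take dot products:
  L(u, v) = r_uu · N̂ = 8/sqrt(64*u^2 + 100*v^2 + 1),
  M(u, v) = r_uv · N̂ = 0,
  N(u, v) = r_vv · N̂ = 10/sqrt(64*u^2 + 100*v^2 + 1).
Evaluating at (u, v) = (1/2, -1):
  L = 8*sqrt(13)/39, M = 0, N = 10*sqrt(13)/39.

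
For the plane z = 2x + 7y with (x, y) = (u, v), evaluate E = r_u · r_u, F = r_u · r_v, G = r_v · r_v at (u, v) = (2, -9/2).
E = 5;  F = 14;  G = 50

Partials: r_u = (1, 0, 2), r_v = (0, 1, 7). As functions of (u, v):
  E = r_u · r_u = 5,
  F = r_u · r_v = 14,
  G = r_v · r_v = 50.
Evaluating at (u, v) = (2, -9/2): E = 5, F = 14, G = 50.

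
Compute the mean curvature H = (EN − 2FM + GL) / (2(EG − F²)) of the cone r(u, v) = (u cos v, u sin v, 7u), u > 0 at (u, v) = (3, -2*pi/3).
H = 7*sqrt(2)/60

With E = 50, F = 0, G = u^2, L = 0, M = 0, N = 7*sqrt(2)*u^2/(10*Abs(u)), assemble
  H = (EN − 2FM + GL) / (2(EG − F²)) = 7*sqrt(2)/(20*Abs(u)).
At (u, v) = (3, -2*pi/3): H = 7*sqrt(2)/60.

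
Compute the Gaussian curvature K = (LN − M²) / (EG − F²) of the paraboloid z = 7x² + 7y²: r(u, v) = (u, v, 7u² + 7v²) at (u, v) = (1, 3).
K = 196/3845521

Coefficients of the first fundamental form: E = 196*u^2 + 1, F = 196*u*v, G = 196*v^2 + 1.
Coefficients of the second fundamental form: L = 14/sqrt(196*u^2 + 196*v^2 + 1), M = 0, N = 14/sqrt(196*u^2 + 196*v^2 + 1).
Assemble K = (LN − M²)/(EG − F²) = 196/(38416*u^4 + 76832*u^2*v^2 + 392*u^2 + 38416*v^4 + 392*v^2 + 1). At (u, v) = (1, 3): K = 196/3845521.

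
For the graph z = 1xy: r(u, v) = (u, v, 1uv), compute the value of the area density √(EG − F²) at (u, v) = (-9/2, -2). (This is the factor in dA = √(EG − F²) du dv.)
√(EG − F²)|_{(-9/2, -2)} = sqrt(101)/2

E = v^2 + 1, F = u*v, G = u^2 + 1, so EG − F² = u^2 + v^2 + 1. Taking the positive square root: √(EG − F²) = sqrt(u^2 + v^2 + 1). At (u, v) = (-9/2, -2): sqrt(101)/2.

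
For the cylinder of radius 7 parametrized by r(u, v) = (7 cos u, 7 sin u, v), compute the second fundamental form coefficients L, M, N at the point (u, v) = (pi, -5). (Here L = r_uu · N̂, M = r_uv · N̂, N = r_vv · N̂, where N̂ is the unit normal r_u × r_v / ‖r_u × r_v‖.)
L = -7;  M = 0;  N = 0

Compute the unit normal N̂(u, v) = (cos(u), sin(u), 0), and the second partials r_uu, r_uv, r_vv. Take dot products:
  L(u, v) = r_uu · N̂ = -7,
  M(u, v) = r_uv · N̂ = 0,
  N(u, v) = r_vv · N̂ = 0.
Evaluating at (u, v) = (pi, -5):
  L = -7, M = 0, N = 0.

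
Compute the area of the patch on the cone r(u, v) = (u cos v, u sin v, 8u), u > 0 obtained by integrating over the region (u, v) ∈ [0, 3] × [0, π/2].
Area = 9*sqrt(65)*pi/4

Area = ∫∫ √(EG − F²) du dv with √(EG − F²) = sqrt(65)*Abs(u). Integrating over [0, 3] × [0, π/2] gives 9*sqrt(65)*pi/4.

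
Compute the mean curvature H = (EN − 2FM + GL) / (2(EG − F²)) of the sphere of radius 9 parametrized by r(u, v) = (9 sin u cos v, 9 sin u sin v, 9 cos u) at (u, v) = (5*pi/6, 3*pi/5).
H = -1/9

With E = 81, F = 0, G = 81*sin(u)^2, L = -9*sin(u)/Abs(sin(u)), M = 0, N = -9*sin(u)^3/Abs(sin(u)), assemble
  H = (EN − 2FM + GL) / (2(EG − F²)) = -sin(u)/(9*Abs(sin(u))).
At (u, v) = (5*pi/6, 3*pi/5): H = -1/9.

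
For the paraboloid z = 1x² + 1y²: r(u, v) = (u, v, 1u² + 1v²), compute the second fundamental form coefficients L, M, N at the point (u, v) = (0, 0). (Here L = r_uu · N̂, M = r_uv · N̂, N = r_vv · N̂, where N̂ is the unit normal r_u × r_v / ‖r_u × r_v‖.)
L = 2;  M = 0;  N = 2

Compute the unit normal N̂(u, v) = (-2*u/sqrt(4*u^2 + 4*v^2 + 1), -2*v/sqrt(4*u^2 + 4*v^2 + 1), 1/sqrt(4*u^2 + 4*v^2 + 1)), and the second partials r_uu, r_uv, r_vv. Take dot products:
  L(u, v) = r_uu · N̂ = 2/sqrt(4*u^2 + 4*v^2 + 1),
  M(u, v) = r_uv · N̂ = 0,
  N(u, v) = r_vv · N̂ = 2/sqrt(4*u^2 + 4*v^2 + 1).
Evaluating at (u, v) = (0, 0):
  L = 2, M = 0, N = 2.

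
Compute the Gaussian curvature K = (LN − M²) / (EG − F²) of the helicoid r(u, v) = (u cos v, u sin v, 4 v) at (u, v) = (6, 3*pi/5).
K = -1/169

Coefficients of the first fundamental form: E = 1, F = 0, G = u^2 + 16.
Coefficients of the second fundamental form: L = 0, M = -4/sqrt(u^2 + 16), N = 0.
Assemble K = (LN − M²)/(EG − F²) = -16/(u^2 + 16)^2. At (u, v) = (6, 3*pi/5): K = -1/169.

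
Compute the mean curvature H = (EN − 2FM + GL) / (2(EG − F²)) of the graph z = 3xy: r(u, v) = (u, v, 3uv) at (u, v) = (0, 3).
H = 0

With E = 9*v^2 + 1, F = 9*u*v, G = 9*u^2 + 1, L = 0, M = 3/sqrt(9*u^2 + 9*v^2 + 1), N = 0, assemble
  H = (EN − 2FM + GL) / (2(EG − F²)) = -27*u*v/(9*u^2 + 9*v^2 + 1)^(3/2).
At (u, v) = (0, 3): H = 0.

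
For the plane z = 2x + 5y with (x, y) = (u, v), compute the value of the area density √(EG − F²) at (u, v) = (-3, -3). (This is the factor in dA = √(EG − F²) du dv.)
√(EG − F²)|_{(-3, -3)} = sqrt(30)

E = 5, F = 10, G = 26, so EG − F² = 30. Taking the positive square root: √(EG − F²) = sqrt(30). At (u, v) = (-3, -3): sqrt(30).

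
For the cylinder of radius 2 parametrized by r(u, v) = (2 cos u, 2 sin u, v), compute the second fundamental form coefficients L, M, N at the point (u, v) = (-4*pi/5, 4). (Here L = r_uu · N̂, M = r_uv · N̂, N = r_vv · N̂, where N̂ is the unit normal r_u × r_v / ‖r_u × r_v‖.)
L = -2;  M = 0;  N = 0

Compute the unit normal N̂(u, v) = (cos(u), sin(u), 0), and the second partials r_uu, r_uv, r_vv. Take dot products:
  L(u, v) = r_uu · N̂ = -2,
  M(u, v) = r_uv · N̂ = 0,
  N(u, v) = r_vv · N̂ = 0.
Evaluating at (u, v) = (-4*pi/5, 4):
  L = -2, M = 0, N = 0.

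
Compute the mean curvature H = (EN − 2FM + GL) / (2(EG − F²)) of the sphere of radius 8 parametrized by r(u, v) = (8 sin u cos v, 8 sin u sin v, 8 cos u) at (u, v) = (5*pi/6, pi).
H = -1/8

With E = 64, F = 0, G = 64*sin(u)^2, L = -8*sin(u)/Abs(sin(u)), M = 0, N = -8*sin(u)^3/Abs(sin(u)), assemble
  H = (EN − 2FM + GL) / (2(EG − F²)) = -sin(u)/(8*Abs(sin(u))).
At (u, v) = (5*pi/6, pi): H = -1/8.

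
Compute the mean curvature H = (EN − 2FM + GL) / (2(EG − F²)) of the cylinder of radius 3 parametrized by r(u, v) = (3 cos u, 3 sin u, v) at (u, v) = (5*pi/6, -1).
H = -1/6

With E = 9, F = 0, G = 1, L = -3, M = 0, N = 0, assemble
  H = (EN − 2FM + GL) / (2(EG − F²)) = -1/6.
At (u, v) = (5*pi/6, -1): H = -1/6.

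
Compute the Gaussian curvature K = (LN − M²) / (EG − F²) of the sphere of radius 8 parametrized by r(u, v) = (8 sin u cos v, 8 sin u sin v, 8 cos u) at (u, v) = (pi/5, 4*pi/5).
K = 1/64

Coefficients of the first fundamental form: E = 64, F = 0, G = 64*sin(u)^2.
Coefficients of the second fundamental form: L = -8*sin(u)/Abs(sin(u)), M = 0, N = -8*sin(u)^3/Abs(sin(u)).
Assemble K = (LN − M²)/(EG − F²) = 1/64. At (u, v) = (pi/5, 4*pi/5): K = 1/64.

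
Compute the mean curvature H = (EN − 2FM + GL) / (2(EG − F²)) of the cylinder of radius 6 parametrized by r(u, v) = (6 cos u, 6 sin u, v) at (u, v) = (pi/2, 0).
H = -1/12

With E = 36, F = 0, G = 1, L = -6, M = 0, N = 0, assemble
  H = (EN − 2FM + GL) / (2(EG − F²)) = -1/12.
At (u, v) = (pi/2, 0): H = -1/12.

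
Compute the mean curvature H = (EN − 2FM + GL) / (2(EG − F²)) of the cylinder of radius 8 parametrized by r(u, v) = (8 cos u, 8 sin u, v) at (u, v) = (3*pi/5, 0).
H = -1/16

With E = 64, F = 0, G = 1, L = -8, M = 0, N = 0, assemble
  H = (EN − 2FM + GL) / (2(EG − F²)) = -1/16.
At (u, v) = (3*pi/5, 0): H = -1/16.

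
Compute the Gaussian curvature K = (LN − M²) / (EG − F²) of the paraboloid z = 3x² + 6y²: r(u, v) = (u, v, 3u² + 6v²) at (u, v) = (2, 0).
K = 72/21025

Coefficients of the first fundamental form: E = 36*u^2 + 1, F = 72*u*v, G = 144*v^2 + 1.
Coefficients of the second fundamental form: L = 6/sqrt(36*u^2 + 144*v^2 + 1), M = 0, N = 12/sqrt(36*u^2 + 144*v^2 + 1).
Assemble K = (LN − M²)/(EG − F²) = 72/(1296*u^4 + 10368*u^2*v^2 + 72*u^2 + 20736*v^4 + 288*v^2 + 1). At (u, v) = (2, 0): K = 72/21025.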